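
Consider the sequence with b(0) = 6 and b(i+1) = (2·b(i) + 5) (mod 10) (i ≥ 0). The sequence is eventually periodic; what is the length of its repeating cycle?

4

Listing terms: b(0) = 6, b(1) = 7, b(2) = 9, b(3) = 3, b(4) = 1, b(5) = 7.
Since b(5) = b(1) = 7, the sequence is eventually periodic: after a pre-period of length 1 it cycles with period 4.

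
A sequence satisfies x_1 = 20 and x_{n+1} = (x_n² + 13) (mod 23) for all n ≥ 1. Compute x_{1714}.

x_1 = 20; x_2 = 22; x_3 = 14; x_4 = 2; x_5 = 17; x_6 = 3; x_7 = 22.
Since x_7 = x_2 = 22, the sequence is eventually periodic: after a pre-period of length 1 it cycles with period 5.
For n ≥ 2, x_n depends only on (n - 2) mod 5. (1714 - 2) mod 5 = 2, so x_{1714} = x_4 = 2.

2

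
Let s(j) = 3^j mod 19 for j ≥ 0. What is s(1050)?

s(0) = 1; s(1) = 3; s(2) = 9; s(3) = 8; s(4) = 5; s(5) = 15; s(6) = 7; s(7) = 2; s(8) = 6; s(9) = 18; s(10) = 16; s(11) = 10; s(12) = 11; s(13) = 14; s(14) = 4; s(15) = 12; s(16) = 17; s(17) = 13; s(18) = 1.
The sequence repeats with period 18.
So s(1050) = s(0 + ((1050-0) mod 18)) = s(6) = 7.

7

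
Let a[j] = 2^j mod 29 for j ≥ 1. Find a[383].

26

We have a[1] = 2; a[2] = 4; a[3] = 8; a[4] = 16; a[5] = 3; a[6] = 6; a[7] = 12; a[8] = 24; a[9] = 19; a[10] = 9; a[11] = 18; a[12] = 7; a[13] = 14; a[14] = 28; a[15] = 27; a[16] = 25; a[17] = 21; a[18] = 13; a[19] = 26; a[20] = 23; a[21] = 17; a[22] = 5; a[23] = 10; a[24] = 20; a[25] = 11; a[26] = 22; a[27] = 15; a[28] = 1; a[29] = 2.
Since a[29] = a[1] = 2, the sequence is periodic with period 28.
(383 - 1) mod 28 = 18, so a[383] = a[19] = 26.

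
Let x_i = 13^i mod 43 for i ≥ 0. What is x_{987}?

1

Listing terms: x_0 = 1,  x_1 = 13,  x_2 = 40,  x_3 = 4,  x_4 = 9,  x_5 = 31,  x_6 = 16,  x_7 = 36,  x_8 = 38,  x_9 = 21,  x_{10} = 15,  x_{11} = 23,  x_{12} = 41,  x_{13} = 17,  x_{14} = 6,  x_{15} = 35,  x_{16} = 25,  x_{17} = 24,  x_{18} = 11,  x_{19} = 14,  x_{20} = 10,  x_{21} = 1.
Since x_{21} = x_0 = 1, the sequence is periodic with period 21.
So x_{987} = x_{0 + ((987-0) mod 21)} = x_0 = 1.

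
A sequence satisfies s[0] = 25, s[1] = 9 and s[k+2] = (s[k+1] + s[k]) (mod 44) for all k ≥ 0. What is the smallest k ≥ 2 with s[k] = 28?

29

Listing terms: s[0] = 25,  s[1] = 9,  s[2] = 34,  s[3] = 43,  s[4] = 33,  s[5] = 32,  s[6] = 21,  s[7] = 9,  s[8] = 30,  s[9] = 39,  s[10] = 25,  s[11] = 20,  s[12] = 1,  s[13] = 21,  s[14] = 22,  s[15] = 43,  s[16] = 21,  s[17] = 20,  s[18] = 41,  s[19] = 17,  s[20] = 14,  s[21] = 31,  s[22] = 1,  s[23] = 32,  s[24] = 33,  s[25] = 21,  s[26] = 10,  s[27] = 31,  s[28] = 41,  s[29] = 28,  s[30] = 25,  s[31] = 9.
The sequence repeats with period 30.
The value 28 first appears (with k ≥ 2) at s[29].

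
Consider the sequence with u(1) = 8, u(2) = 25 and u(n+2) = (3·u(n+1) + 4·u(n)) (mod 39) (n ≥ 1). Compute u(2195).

14

u(1) = 8; u(2) = 25; u(3) = 29; u(4) = 31; u(5) = 14; u(6) = 10; u(7) = 8; u(8) = 25.
The sequence repeats with period 6.
(2195 - 1) mod 6 = 4, so u(2195) = u(5) = 14.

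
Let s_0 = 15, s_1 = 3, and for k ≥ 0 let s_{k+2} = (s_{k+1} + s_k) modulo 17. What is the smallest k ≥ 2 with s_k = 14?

s_0 = 15, s_1 = 3, s_2 = 1, s_3 = 4, s_4 = 5, s_5 = 9, s_6 = 14, s_7 = 6, s_8 = 3, s_9 = 9, s_{10} = 12, s_{11} = 4, s_{12} = 16, s_{13} = 3, s_{14} = 2, s_{15} = 5, s_{16} = 7, s_{17} = 12, s_{18} = 2, s_{19} = 14, s_{20} = 16, s_{21} = 13, s_{22} = 12, s_{23} = 8, s_{24} = 3, s_{25} = 11, s_{26} = 14, s_{27} = 8, s_{28} = 5, s_{29} = 13, s_{30} = 1, s_{31} = 14, s_{32} = 15, s_{33} = 12, s_{34} = 10, s_{35} = 5, s_{36} = 15, s_{37} = 3.
The sequence repeats with period 36.
The value 14 first appears (with k ≥ 2) at s_6.

6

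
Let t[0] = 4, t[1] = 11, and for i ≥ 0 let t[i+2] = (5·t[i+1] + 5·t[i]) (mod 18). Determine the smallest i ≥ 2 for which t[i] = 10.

6

Listing terms: t[0] = 4, t[1] = 11, t[2] = 3, t[3] = 16, t[4] = 5, t[5] = 15, t[6] = 10, t[7] = 17, t[8] = 9, t[9] = 4, t[10] = 11.
Since (t[9], t[10]) = (t[0], t[1]) = (4, 11) (two consecutive terms determine the rest), the sequence is periodic with period 9.
The value 10 first appears (with i ≥ 2) at t[6].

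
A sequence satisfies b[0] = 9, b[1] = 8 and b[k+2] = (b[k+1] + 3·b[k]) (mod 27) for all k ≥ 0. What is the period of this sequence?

b[0] = 9, b[1] = 8, b[2] = 8, b[3] = 5, b[4] = 2, b[5] = 17, b[6] = 23, b[7] = 20, b[8] = 8, b[9] = 14, b[10] = 11, b[11] = 26, b[12] = 5, b[13] = 2.
Since (b[12], b[13]) = (b[3], b[4]) = (5, 2) (two consecutive terms determine the rest), the sequence is eventually periodic: after a pre-period of length 3 it cycles with period 9.

9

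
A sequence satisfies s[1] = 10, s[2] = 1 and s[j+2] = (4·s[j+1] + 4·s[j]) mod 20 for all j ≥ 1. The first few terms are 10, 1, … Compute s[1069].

We have s[1] = 10,  s[2] = 1,  s[3] = 4,  s[4] = 0,  s[5] = 16,  s[6] = 4,  s[7] = 0.
Since (s[6], s[7]) = (s[3], s[4]) = (4, 0) (two consecutive terms determine the rest), the sequence is eventually periodic: after a pre-period of length 2 it cycles with period 3.
For j ≥ 3, s[j] depends only on (j - 3) mod 3. (1069 - 3) mod 3 = 1, so s[1069] = s[4] = 0.

0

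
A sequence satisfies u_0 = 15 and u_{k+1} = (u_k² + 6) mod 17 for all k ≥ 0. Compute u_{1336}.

10

Computing terms: u_0 = 15, u_1 = 10, u_2 = 4, u_3 = 5, u_4 = 14, u_5 = 15.
The sequence repeats with period 5.
(1336 - 0) mod 5 = 1, so u_{1336} = u_1 = 10.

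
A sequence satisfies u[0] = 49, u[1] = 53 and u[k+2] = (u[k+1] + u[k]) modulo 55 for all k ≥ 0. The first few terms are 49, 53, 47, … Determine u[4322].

47

Computing terms: u[0] = 49; u[1] = 53; u[2] = 47; u[3] = 45; u[4] = 37; u[5] = 27; u[6] = 9; u[7] = 36; u[8] = 45; u[9] = 26; u[10] = 16; u[11] = 42; u[12] = 3; u[13] = 45; u[14] = 48; u[15] = 38; u[16] = 31; u[17] = 14; u[18] = 45; u[19] = 4; u[20] = 49; u[21] = 53.
The sequence repeats with period 20.
So u[4322] = u[0 + ((4322-0) mod 20)] = u[2] = 47.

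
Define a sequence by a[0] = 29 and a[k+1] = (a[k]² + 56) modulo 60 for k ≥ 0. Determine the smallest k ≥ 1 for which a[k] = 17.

Computing terms: a[0] = 29; a[1] = 57; a[2] = 5; a[3] = 21; a[4] = 17; a[5] = 45; a[6] = 41; a[7] = 57.
Since a[7] = a[1] = 57, the sequence is eventually periodic: after a pre-period of length 1 it cycles with period 6.
The value 17 first appears (with k ≥ 1) at a[4].

4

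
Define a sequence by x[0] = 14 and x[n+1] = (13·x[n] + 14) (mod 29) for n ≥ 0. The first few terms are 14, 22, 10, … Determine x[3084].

Listing terms: x[0] = 14, x[1] = 22, x[2] = 10, x[3] = 28, x[4] = 1, x[5] = 27, x[6] = 17, x[7] = 3, x[8] = 24, x[9] = 7, x[10] = 18, x[11] = 16, x[12] = 19, x[13] = 0, x[14] = 14.
The sequence repeats with period 14.
(3084 - 0) mod 14 = 4, so x[3084] = x[4] = 1.

1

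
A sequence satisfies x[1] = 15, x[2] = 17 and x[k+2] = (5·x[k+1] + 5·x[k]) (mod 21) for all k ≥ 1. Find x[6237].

19

We have x[1] = 15, x[2] = 17, x[3] = 13, x[4] = 3, x[5] = 17, x[6] = 16, x[7] = 18, x[8] = 2, x[9] = 16, x[10] = 6, x[11] = 5, x[12] = 13, x[13] = 6, x[14] = 11, x[15] = 1, x[16] = 18, x[17] = 11, x[18] = 19, x[19] = 3, x[20] = 5, x[21] = 19, x[22] = 15, x[23] = 2, x[24] = 1, x[25] = 15, x[26] = 17.
Since (x[25], x[26]) = (x[1], x[2]) = (15, 17) (two consecutive terms determine the rest), the sequence is periodic with period 24.
So x[6237] = x[1 + ((6237-1) mod 24)] = x[21] = 19.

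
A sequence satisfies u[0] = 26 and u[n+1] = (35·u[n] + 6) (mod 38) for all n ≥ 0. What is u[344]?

Listing terms: u[0] = 26,  u[1] = 4,  u[2] = 32,  u[3] = 24,  u[4] = 10,  u[5] = 14,  u[6] = 2,  u[7] = 0,  u[8] = 6,  u[9] = 26.
Since u[9] = u[0] = 26, the sequence is periodic with period 9.
(344 - 0) mod 9 = 2, so u[344] = u[2] = 32.

32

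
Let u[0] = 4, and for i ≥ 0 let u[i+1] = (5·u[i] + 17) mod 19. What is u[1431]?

Listing terms: u[0] = 4,  u[1] = 18,  u[2] = 12,  u[3] = 1,  u[4] = 3,  u[5] = 13,  u[6] = 6,  u[7] = 9,  u[8] = 5,  u[9] = 4.
Since u[9] = u[0] = 4, the sequence is periodic with period 9.
(1431 - 0) mod 9 = 0, so u[1431] = u[0] = 4.

4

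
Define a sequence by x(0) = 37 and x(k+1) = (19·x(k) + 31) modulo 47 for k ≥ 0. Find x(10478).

x(0) = 37; x(1) = 29; x(2) = 18; x(3) = 44; x(4) = 21; x(5) = 7; x(6) = 23; x(7) = 45; x(8) = 40; x(9) = 39; x(10) = 20; x(11) = 35; x(12) = 38; x(13) = 1; x(14) = 3; x(15) = 41; x(16) = 11; x(17) = 5; x(18) = 32; x(19) = 28; x(20) = 46; x(21) = 12; x(22) = 24; x(23) = 17; x(24) = 25; x(25) = 36; x(26) = 10; x(27) = 33; x(28) = 0; x(29) = 31; x(30) = 9; x(31) = 14; x(32) = 15; x(33) = 34; x(34) = 19; x(35) = 16; x(36) = 6; x(37) = 4; x(38) = 13; x(39) = 43; x(40) = 2; x(41) = 22; x(42) = 26; x(43) = 8; x(44) = 42; x(45) = 30; x(46) = 37.
Since x(46) = x(0) = 37, the sequence is periodic with period 46.
(10478 - 0) mod 46 = 36, so x(10478) = x(36) = 6.

6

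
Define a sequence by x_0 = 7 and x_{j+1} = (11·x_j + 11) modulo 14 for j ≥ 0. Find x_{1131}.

x_0 = 7, x_1 = 4, x_2 = 13, x_3 = 0, x_4 = 11, x_5 = 6, x_6 = 7.
The sequence repeats with period 6.
So x_{1131} = x_{0 + ((1131-0) mod 6)} = x_3 = 0.

0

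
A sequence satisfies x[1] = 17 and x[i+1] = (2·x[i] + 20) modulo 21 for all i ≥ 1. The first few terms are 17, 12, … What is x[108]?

9

Computing terms: x[1] = 17; x[2] = 12; x[3] = 2; x[4] = 3; x[5] = 5; x[6] = 9; x[7] = 17.
Since x[7] = x[1] = 17, the sequence is periodic with period 6.
So x[108] = x[1 + ((108-1) mod 6)] = x[6] = 9.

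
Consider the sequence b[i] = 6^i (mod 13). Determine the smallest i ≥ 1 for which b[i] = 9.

Listing terms: b[0] = 1; b[1] = 6; b[2] = 10; b[3] = 8; b[4] = 9; b[5] = 2; b[6] = 12; b[7] = 7; b[8] = 3; b[9] = 5; b[10] = 4; b[11] = 11; b[12] = 1.
The sequence repeats with period 12.
The value 9 first appears (with i ≥ 1) at b[4].

4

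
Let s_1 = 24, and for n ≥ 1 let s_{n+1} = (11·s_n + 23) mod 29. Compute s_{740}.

s_1 = 24; s_2 = 26; s_3 = 19; s_4 = 0; s_5 = 23; s_6 = 15; s_7 = 14; s_8 = 3; s_9 = 27; s_{10} = 1; s_{11} = 5; s_{12} = 20; s_{13} = 11; s_{14} = 28; s_{15} = 12; s_{16} = 10; s_{17} = 17; s_{18} = 7; s_{19} = 13; s_{20} = 21; s_{21} = 22; s_{22} = 4; s_{23} = 9; s_{24} = 6; s_{25} = 2; s_{26} = 16; s_{27} = 25; s_{28} = 8; s_{29} = 24.
The sequence repeats with period 28.
(740 - 1) mod 28 = 11, so s_{740} = s_{12} = 20.

20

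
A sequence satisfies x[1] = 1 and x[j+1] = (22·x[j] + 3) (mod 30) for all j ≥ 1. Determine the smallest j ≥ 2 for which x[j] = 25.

2

x[1] = 1; x[2] = 25; x[3] = 13; x[4] = 19; x[5] = 1.
The sequence repeats with period 4.
The value 25 first appears (with j ≥ 2) at x[2].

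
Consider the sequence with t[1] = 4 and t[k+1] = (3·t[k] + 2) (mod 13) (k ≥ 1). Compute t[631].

t[1] = 4,  t[2] = 1,  t[3] = 5,  t[4] = 4.
Since t[4] = t[1] = 4, the sequence is periodic with period 3.
(631 - 1) mod 3 = 0, so t[631] = t[1] = 4.

4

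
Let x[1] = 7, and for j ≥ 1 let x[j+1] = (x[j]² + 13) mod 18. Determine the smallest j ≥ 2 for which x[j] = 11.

7

We have x[1] = 7; x[2] = 8; x[3] = 5; x[4] = 2; x[5] = 17; x[6] = 14; x[7] = 11; x[8] = 8.
Since x[8] = x[2] = 8, the sequence is eventually periodic: after a pre-period of length 1 it cycles with period 6.
The value 11 first appears (with j ≥ 2) at x[7].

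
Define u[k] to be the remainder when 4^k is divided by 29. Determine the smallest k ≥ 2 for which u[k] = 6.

3

u[1] = 4,  u[2] = 16,  u[3] = 6,  u[4] = 24,  u[5] = 9,  u[6] = 7,  u[7] = 28,  u[8] = 25,  u[9] = 13,  u[10] = 23,  u[11] = 5,  u[12] = 20,  u[13] = 22,  u[14] = 1,  u[15] = 4.
Since u[15] = u[1] = 4, the sequence is periodic with period 14.
The value 6 first appears (with k ≥ 2) at u[3].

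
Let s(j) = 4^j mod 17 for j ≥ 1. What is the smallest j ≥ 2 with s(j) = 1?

4

Listing terms: s(1) = 4, s(2) = 16, s(3) = 13, s(4) = 1, s(5) = 4.
The sequence repeats with period 4.
The value 1 first appears (with j ≥ 2) at s(4).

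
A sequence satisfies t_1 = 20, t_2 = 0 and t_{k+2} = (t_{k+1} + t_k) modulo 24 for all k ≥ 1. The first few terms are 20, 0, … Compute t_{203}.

t_1 = 20; t_2 = 0; t_3 = 20; t_4 = 20; t_5 = 16; t_6 = 12; t_7 = 4; t_8 = 16; t_9 = 20; t_{10} = 12; t_{11} = 8; t_{12} = 20; t_{13} = 4; t_{14} = 0; t_{15} = 4; t_{16} = 4; t_{17} = 8; t_{18} = 12; t_{19} = 20; t_{20} = 8; t_{21} = 4; t_{22} = 12; t_{23} = 16; t_{24} = 4; t_{25} = 20; t_{26} = 0.
The sequence repeats with period 24.
So t_{203} = t_{1 + ((203-1) mod 24)} = t_{11} = 8.

8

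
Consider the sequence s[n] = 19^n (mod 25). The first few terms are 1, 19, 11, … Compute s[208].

Listing terms: s[0] = 1; s[1] = 19; s[2] = 11; s[3] = 9; s[4] = 21; s[5] = 24; s[6] = 6; s[7] = 14; s[8] = 16; s[9] = 4; s[10] = 1.
Since s[10] = s[0] = 1, the sequence is periodic with period 10.
(208 - 0) mod 10 = 8, so s[208] = s[8] = 16.

16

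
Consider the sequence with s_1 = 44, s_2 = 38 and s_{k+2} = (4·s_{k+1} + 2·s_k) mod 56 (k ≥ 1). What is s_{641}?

8

s_1 = 44; s_2 = 38; s_3 = 16; s_4 = 28; s_5 = 32; s_6 = 16; s_7 = 16; s_8 = 40; s_9 = 24; s_{10} = 8; s_{11} = 24; s_{12} = 0; s_{13} = 48; s_{14} = 24; s_{15} = 24; s_{16} = 32; s_{17} = 8; s_{18} = 40; s_{19} = 8; s_{20} = 0; s_{21} = 16; s_{22} = 8; s_{23} = 8; s_{24} = 48; s_{25} = 40; s_{26} = 32; s_{27} = 40; s_{28} = 0; s_{29} = 24; s_{30} = 40; s_{31} = 40; s_{32} = 16; s_{33} = 32; s_{34} = 48; s_{35} = 32; s_{36} = 0; s_{37} = 8; s_{38} = 32; s_{39} = 32; s_{40} = 24; s_{41} = 48; s_{42} = 16; s_{43} = 48; s_{44} = 0; s_{45} = 40; s_{46} = 48; s_{47} = 48; s_{48} = 8; s_{49} = 16; s_{50} = 24; s_{51} = 16; s_{52} = 0; s_{53} = 32; s_{54} = 16.
Since (s_{53}, s_{54}) = (s_5, s_6) = (32, 16) (two consecutive terms determine the rest), the sequence is eventually periodic: after a pre-period of length 4 it cycles with period 48.
For k ≥ 5, s_k depends only on (k - 5) mod 48. (641 - 5) mod 48 = 12, so s_{641} = s_{17} = 8.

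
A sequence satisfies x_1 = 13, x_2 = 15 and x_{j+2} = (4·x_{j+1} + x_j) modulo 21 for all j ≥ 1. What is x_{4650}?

6

We have x_1 = 13; x_2 = 15; x_3 = 10; x_4 = 13; x_5 = 20; x_6 = 9; x_7 = 14; x_8 = 2; x_9 = 1; x_{10} = 6; x_{11} = 4; x_{12} = 1; x_{13} = 8; x_{14} = 12; x_{15} = 14; x_{16} = 5; x_{17} = 13; x_{18} = 15.
Since (x_{17}, x_{18}) = (x_1, x_2) = (13, 15) (two consecutive terms determine the rest), the sequence is periodic with period 16.
(4650 - 1) mod 16 = 9, so x_{4650} = x_{10} = 6.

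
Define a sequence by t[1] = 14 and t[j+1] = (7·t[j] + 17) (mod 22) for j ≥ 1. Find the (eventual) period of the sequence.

Computing terms: t[1] = 14,  t[2] = 5,  t[3] = 8,  t[4] = 7,  t[5] = 0,  t[6] = 17,  t[7] = 4,  t[8] = 1,  t[9] = 2,  t[10] = 9,  t[11] = 14.
Since t[11] = t[1] = 14, the sequence is periodic with period 10.

10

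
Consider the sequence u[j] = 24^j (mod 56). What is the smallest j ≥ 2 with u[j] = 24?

7

We have u[1] = 24, u[2] = 16, u[3] = 48, u[4] = 32, u[5] = 40, u[6] = 8, u[7] = 24.
Since u[7] = u[1] = 24, the sequence is periodic with period 6.
The value 24 next appears (with j ≥ 2) at u[7].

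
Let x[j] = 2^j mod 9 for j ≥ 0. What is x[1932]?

Computing terms: x[0] = 1; x[1] = 2; x[2] = 4; x[3] = 8; x[4] = 7; x[5] = 5; x[6] = 1.
The sequence repeats with period 6.
(1932 - 0) mod 6 = 0, so x[1932] = x[0] = 1.

1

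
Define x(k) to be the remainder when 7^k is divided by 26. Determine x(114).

25

x(1) = 7; x(2) = 23; x(3) = 5; x(4) = 9; x(5) = 11; x(6) = 25; x(7) = 19; x(8) = 3; x(9) = 21; x(10) = 17; x(11) = 15; x(12) = 1; x(13) = 7.
The sequence repeats with period 12.
(114 - 1) mod 12 = 5, so x(114) = x(6) = 25.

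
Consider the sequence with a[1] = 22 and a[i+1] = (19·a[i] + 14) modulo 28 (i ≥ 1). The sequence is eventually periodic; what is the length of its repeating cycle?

6

a[1] = 22,  a[2] = 12,  a[3] = 18,  a[4] = 20,  a[5] = 2,  a[6] = 24,  a[7] = 22.
The sequence repeats with period 6.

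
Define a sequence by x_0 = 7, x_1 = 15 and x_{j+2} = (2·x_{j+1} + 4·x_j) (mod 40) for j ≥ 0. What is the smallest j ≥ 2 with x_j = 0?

6

We have x_0 = 7, x_1 = 15, x_2 = 18, x_3 = 16, x_4 = 24, x_5 = 32, x_6 = 0, x_7 = 8, x_8 = 16, x_9 = 24.
Since (x_8, x_9) = (x_3, x_4) = (16, 24) (two consecutive terms determine the rest), the sequence is eventually periodic: after a pre-period of length 3 it cycles with period 5.
The value 0 first appears (with j ≥ 2) at x_6.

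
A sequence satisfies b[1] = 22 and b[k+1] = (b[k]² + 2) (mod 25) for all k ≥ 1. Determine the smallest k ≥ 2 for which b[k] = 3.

Listing terms: b[1] = 22; b[2] = 11; b[3] = 23; b[4] = 6; b[5] = 13; b[6] = 21; b[7] = 18; b[8] = 1; b[9] = 3; b[10] = 11.
Since b[10] = b[2] = 11, the sequence is eventually periodic: after a pre-period of length 1 it cycles with period 8.
The value 3 first appears (with k ≥ 2) at b[9].

9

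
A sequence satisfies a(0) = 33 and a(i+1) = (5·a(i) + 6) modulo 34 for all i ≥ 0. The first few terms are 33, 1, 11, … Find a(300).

9

We have a(0) = 33; a(1) = 1; a(2) = 11; a(3) = 27; a(4) = 5; a(5) = 31; a(6) = 25; a(7) = 29; a(8) = 15; a(9) = 13; a(10) = 3; a(11) = 21; a(12) = 9; a(13) = 17; a(14) = 23; a(15) = 19; a(16) = 33.
Since a(16) = a(0) = 33, the sequence is periodic with period 16.
So a(300) = a(0 + ((300-0) mod 16)) = a(12) = 9.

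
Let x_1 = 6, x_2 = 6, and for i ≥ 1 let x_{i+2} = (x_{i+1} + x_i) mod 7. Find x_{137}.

x_1 = 6,  x_2 = 6,  x_3 = 5,  x_4 = 4,  x_5 = 2,  x_6 = 6,  x_7 = 1,  x_8 = 0,  x_9 = 1,  x_{10} = 1,  x_{11} = 2,  x_{12} = 3,  x_{13} = 5,  x_{14} = 1,  x_{15} = 6,  x_{16} = 0,  x_{17} = 6,  x_{18} = 6.
Since (x_{17}, x_{18}) = (x_1, x_2) = (6, 6) (two consecutive terms determine the rest), the sequence is periodic with period 16.
(137 - 1) mod 16 = 8, so x_{137} = x_9 = 1.

1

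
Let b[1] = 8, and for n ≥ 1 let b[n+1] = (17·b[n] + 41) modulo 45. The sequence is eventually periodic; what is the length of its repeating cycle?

b[1] = 8,  b[2] = 42,  b[3] = 35,  b[4] = 6,  b[5] = 8.
Since b[5] = b[1] = 8, the sequence is periodic with period 4.

4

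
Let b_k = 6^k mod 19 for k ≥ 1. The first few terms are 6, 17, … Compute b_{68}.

Listing terms: b_1 = 6,  b_2 = 17,  b_3 = 7,  b_4 = 4,  b_5 = 5,  b_6 = 11,  b_7 = 9,  b_8 = 16,  b_9 = 1,  b_{10} = 6.
Since b_{10} = b_1 = 6, the sequence is periodic with period 9.
(68 - 1) mod 9 = 4, so b_{68} = b_5 = 5.

5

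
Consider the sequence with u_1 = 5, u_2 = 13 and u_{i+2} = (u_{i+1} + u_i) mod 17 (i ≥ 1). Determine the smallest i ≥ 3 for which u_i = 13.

Computing terms: u_1 = 5; u_2 = 13; u_3 = 1; u_4 = 14; u_5 = 15; u_6 = 12; u_7 = 10; u_8 = 5; u_9 = 15; u_{10} = 3; u_{11} = 1; u_{12} = 4; u_{13} = 5; u_{14} = 9; u_{15} = 14; u_{16} = 6; u_{17} = 3; u_{18} = 9; u_{19} = 12; u_{20} = 4; u_{21} = 16; u_{22} = 3; u_{23} = 2; u_{24} = 5; u_{25} = 7; u_{26} = 12; u_{27} = 2; u_{28} = 14; u_{29} = 16; u_{30} = 13; u_{31} = 12; u_{32} = 8; u_{33} = 3; u_{34} = 11; u_{35} = 14; u_{36} = 8; u_{37} = 5; u_{38} = 13.
The sequence repeats with period 36.
The value 13 first appears (with i ≥ 3) at u_{30}.

30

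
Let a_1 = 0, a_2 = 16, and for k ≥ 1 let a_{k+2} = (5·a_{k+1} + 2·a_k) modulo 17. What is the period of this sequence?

8

a_1 = 0; a_2 = 16; a_3 = 12; a_4 = 7; a_5 = 8; a_6 = 3; a_7 = 14; a_8 = 8; a_9 = 0; a_{10} = 16.
Since (a_9, a_{10}) = (a_1, a_2) = (0, 16) (two consecutive terms determine the rest), the sequence is periodic with period 8.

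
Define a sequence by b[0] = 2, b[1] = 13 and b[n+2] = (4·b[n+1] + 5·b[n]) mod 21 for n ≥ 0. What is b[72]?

2

Listing terms: b[0] = 2,  b[1] = 13,  b[2] = 20,  b[3] = 19,  b[4] = 8,  b[5] = 1,  b[6] = 2,  b[7] = 13.
Since (b[6], b[7]) = (b[0], b[1]) = (2, 13) (two consecutive terms determine the rest), the sequence is periodic with period 6.
So b[72] = b[0 + ((72-0) mod 6)] = b[0] = 2.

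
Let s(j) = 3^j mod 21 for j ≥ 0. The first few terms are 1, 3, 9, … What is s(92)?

9

Computing terms: s(0) = 1; s(1) = 3; s(2) = 9; s(3) = 6; s(4) = 18; s(5) = 12; s(6) = 15; s(7) = 3.
Since s(7) = s(1) = 3, the sequence is eventually periodic: after a pre-period of length 1 it cycles with period 6.
For j ≥ 1, s(j) depends only on (j - 1) mod 6. (92 - 1) mod 6 = 1, so s(92) = s(2) = 9.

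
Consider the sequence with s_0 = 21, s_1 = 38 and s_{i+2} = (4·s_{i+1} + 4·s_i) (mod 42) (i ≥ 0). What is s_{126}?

We have s_0 = 21, s_1 = 38, s_2 = 26, s_3 = 4, s_4 = 36, s_5 = 34, s_6 = 28, s_7 = 38, s_8 = 12, s_9 = 32, s_{10} = 8, s_{11} = 34, s_{12} = 0, s_{13} = 10, s_{14} = 40, s_{15} = 32, s_{16} = 36, s_{17} = 20, s_{18} = 14, s_{19} = 10, s_{20} = 12, s_{21} = 4, s_{22} = 22, s_{23} = 20, s_{24} = 0, s_{25} = 38, s_{26} = 26.
Since (s_{25}, s_{26}) = (s_1, s_2) = (38, 26) (two consecutive terms determine the rest), the sequence is eventually periodic: after a pre-period of length 1 it cycles with period 24.
For i ≥ 1, s_i depends only on (i - 1) mod 24. (126 - 1) mod 24 = 5, so s_{126} = s_6 = 28.

28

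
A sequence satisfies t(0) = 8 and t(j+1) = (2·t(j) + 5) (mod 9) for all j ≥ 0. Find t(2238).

Computing terms: t(0) = 8,  t(1) = 3,  t(2) = 2,  t(3) = 0,  t(4) = 5,  t(5) = 6,  t(6) = 8.
The sequence repeats with period 6.
So t(2238) = t(0 + ((2238-0) mod 6)) = t(0) = 8.

8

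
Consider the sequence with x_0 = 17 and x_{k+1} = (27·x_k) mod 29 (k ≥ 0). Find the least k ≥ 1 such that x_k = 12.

14

Computing terms: x_0 = 17, x_1 = 24, x_2 = 10, x_3 = 9, x_4 = 11, x_5 = 7, x_6 = 15, x_7 = 28, x_8 = 2, x_9 = 25, x_{10} = 8, x_{11} = 13, x_{12} = 3, x_{13} = 23, x_{14} = 12, x_{15} = 5, x_{16} = 19, x_{17} = 20, x_{18} = 18, x_{19} = 22, x_{20} = 14, x_{21} = 1, x_{22} = 27, x_{23} = 4, x_{24} = 21, x_{25} = 16, x_{26} = 26, x_{27} = 6, x_{28} = 17.
Since x_{28} = x_0 = 17, the sequence is periodic with period 28.
The value 12 first appears (with k ≥ 1) at x_{14}.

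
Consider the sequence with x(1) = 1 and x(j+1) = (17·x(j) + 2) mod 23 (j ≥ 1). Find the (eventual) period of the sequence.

22

We have x(1) = 1,  x(2) = 19,  x(3) = 3,  x(4) = 7,  x(5) = 6,  x(6) = 12,  x(7) = 22,  x(8) = 8,  x(9) = 0,  x(10) = 2,  x(11) = 13,  x(12) = 16,  x(13) = 21,  x(14) = 14,  x(15) = 10,  x(16) = 11,  x(17) = 5,  x(18) = 18,  x(19) = 9,  x(20) = 17,  x(21) = 15,  x(22) = 4,  x(23) = 1.
Since x(23) = x(1) = 1, the sequence is periodic with period 22.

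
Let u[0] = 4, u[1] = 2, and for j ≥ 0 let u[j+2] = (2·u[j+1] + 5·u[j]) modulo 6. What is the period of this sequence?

3

u[0] = 4; u[1] = 2; u[2] = 0; u[3] = 4; u[4] = 2.
Since (u[3], u[4]) = (u[0], u[1]) = (4, 2) (two consecutive terms determine the rest), the sequence is periodic with period 3.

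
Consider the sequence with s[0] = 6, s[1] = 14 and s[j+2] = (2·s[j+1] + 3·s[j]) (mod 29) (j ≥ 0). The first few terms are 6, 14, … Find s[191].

10

Computing terms: s[0] = 6; s[1] = 14; s[2] = 17; s[3] = 18; s[4] = 0; s[5] = 25; s[6] = 21; s[7] = 1; s[8] = 7; s[9] = 17; s[10] = 26; s[11] = 16; s[12] = 23; s[13] = 7; s[14] = 25; s[15] = 13; s[16] = 14; s[17] = 9; s[18] = 2; s[19] = 2; s[20] = 10; s[21] = 26; s[22] = 24; s[23] = 10; s[24] = 5; s[25] = 11; s[26] = 8; s[27] = 20; s[28] = 6; s[29] = 14.
Since (s[28], s[29]) = (s[0], s[1]) = (6, 14) (two consecutive terms determine the rest), the sequence is periodic with period 28.
So s[191] = s[0 + ((191-0) mod 28)] = s[23] = 10.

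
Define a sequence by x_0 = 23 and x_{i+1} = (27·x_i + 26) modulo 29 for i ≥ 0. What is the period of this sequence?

We have x_0 = 23,  x_1 = 9,  x_2 = 8,  x_3 = 10,  x_4 = 6,  x_5 = 14,  x_6 = 27,  x_7 = 1,  x_8 = 24,  x_9 = 7,  x_{10} = 12,  x_{11} = 2,  x_{12} = 22,  x_{13} = 11,  x_{14} = 4,  x_{15} = 18,  x_{16} = 19,  x_{17} = 17,  x_{18} = 21,  x_{19} = 13,  x_{20} = 0,  x_{21} = 26,  x_{22} = 3,  x_{23} = 20,  x_{24} = 15,  x_{25} = 25,  x_{26} = 5,  x_{27} = 16,  x_{28} = 23.
The sequence repeats with period 28.

28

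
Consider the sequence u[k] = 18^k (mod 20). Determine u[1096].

Computing terms: u[1] = 18; u[2] = 4; u[3] = 12; u[4] = 16; u[5] = 8; u[6] = 4.
Since u[6] = u[2] = 4, the sequence is eventually periodic: after a pre-period of length 1 it cycles with period 4.
For k ≥ 2, u[k] depends only on (k - 2) mod 4. (1096 - 2) mod 4 = 2, so u[1096] = u[4] = 16.

16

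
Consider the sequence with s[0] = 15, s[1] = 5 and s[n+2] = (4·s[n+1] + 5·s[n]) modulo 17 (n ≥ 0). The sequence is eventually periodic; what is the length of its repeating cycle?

Listing terms: s[0] = 15; s[1] = 5; s[2] = 10; s[3] = 14; s[4] = 4; s[5] = 1; s[6] = 7; s[7] = 16; s[8] = 14; s[9] = 0; s[10] = 2; s[11] = 8; s[12] = 8; s[13] = 4; s[14] = 5; s[15] = 6; s[16] = 15; s[17] = 5.
The sequence repeats with period 16.

16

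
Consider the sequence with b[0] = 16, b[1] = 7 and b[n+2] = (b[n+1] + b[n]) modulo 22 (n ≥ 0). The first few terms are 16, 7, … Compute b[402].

Listing terms: b[0] = 16,  b[1] = 7,  b[2] = 1,  b[3] = 8,  b[4] = 9,  b[5] = 17,  b[6] = 4,  b[7] = 21,  b[8] = 3,  b[9] = 2,  b[10] = 5,  b[11] = 7,  b[12] = 12,  b[13] = 19,  b[14] = 9,  b[15] = 6,  b[16] = 15,  b[17] = 21,  b[18] = 14,  b[19] = 13,  b[20] = 5,  b[21] = 18,  b[22] = 1,  b[23] = 19,  b[24] = 20,  b[25] = 17,  b[26] = 15,  b[27] = 10,  b[28] = 3,  b[29] = 13,  b[30] = 16,  b[31] = 7.
Since (b[30], b[31]) = (b[0], b[1]) = (16, 7) (two consecutive terms determine the rest), the sequence is periodic with period 30.
So b[402] = b[0 + ((402-0) mod 30)] = b[12] = 12.

12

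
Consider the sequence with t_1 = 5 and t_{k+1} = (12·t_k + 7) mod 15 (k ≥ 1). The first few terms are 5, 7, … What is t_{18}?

Computing terms: t_1 = 5,  t_2 = 7,  t_3 = 1,  t_4 = 4,  t_5 = 10,  t_6 = 7.
Since t_6 = t_2 = 7, the sequence is eventually periodic: after a pre-period of length 1 it cycles with period 4.
For k ≥ 2, t_k depends only on (k - 2) mod 4. (18 - 2) mod 4 = 0, so t_{18} = t_2 = 7.

7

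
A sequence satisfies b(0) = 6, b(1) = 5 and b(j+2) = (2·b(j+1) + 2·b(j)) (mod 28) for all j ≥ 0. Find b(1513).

16

Listing terms: b(0) = 6,  b(1) = 5,  b(2) = 22,  b(3) = 26,  b(4) = 12,  b(5) = 20,  b(6) = 8,  b(7) = 0,  b(8) = 16,  b(9) = 4,  b(10) = 12,  b(11) = 4,  b(12) = 4,  b(13) = 16,  b(14) = 12,  b(15) = 0,  b(16) = 24,  b(17) = 20,  b(18) = 4,  b(19) = 20,  b(20) = 20,  b(21) = 24,  b(22) = 4,  b(23) = 0,  b(24) = 8,  b(25) = 16,  b(26) = 20,  b(27) = 16,  b(28) = 16,  b(29) = 8,  b(30) = 20,  b(31) = 0,  b(32) = 12,  b(33) = 24,  b(34) = 16,  b(35) = 24,  b(36) = 24,  b(37) = 12,  b(38) = 16,  b(39) = 0,  b(40) = 4,  b(41) = 8,  b(42) = 24,  b(43) = 8,  b(44) = 8,  b(45) = 4,  b(46) = 24,  b(47) = 0,  b(48) = 20,  b(49) = 12,  b(50) = 8,  b(51) = 12,  b(52) = 12,  b(53) = 20.
Since (b(52), b(53)) = (b(4), b(5)) = (12, 20) (two consecutive terms determine the rest), the sequence is eventually periodic: after a pre-period of length 4 it cycles with period 48.
For j ≥ 4, b(j) depends only on (j - 4) mod 48. (1513 - 4) mod 48 = 21, so b(1513) = b(25) = 16.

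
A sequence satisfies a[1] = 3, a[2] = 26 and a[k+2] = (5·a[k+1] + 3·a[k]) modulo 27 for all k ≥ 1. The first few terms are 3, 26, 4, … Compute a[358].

26

Listing terms: a[1] = 3,  a[2] = 26,  a[3] = 4,  a[4] = 17,  a[5] = 16,  a[6] = 23,  a[7] = 1,  a[8] = 20,  a[9] = 22,  a[10] = 8,  a[11] = 25,  a[12] = 14,  a[13] = 10,  a[14] = 11,  a[15] = 4,  a[16] = 26,  a[17] = 7,  a[18] = 5,  a[19] = 19,  a[20] = 2,  a[21] = 13,  a[22] = 17,  a[23] = 16.
Since (a[22], a[23]) = (a[4], a[5]) = (17, 16) (two consecutive terms determine the rest), the sequence is eventually periodic: after a pre-period of length 3 it cycles with period 18.
For k ≥ 4, a[k] depends only on (k - 4) mod 18. (358 - 4) mod 18 = 12, so a[358] = a[16] = 26.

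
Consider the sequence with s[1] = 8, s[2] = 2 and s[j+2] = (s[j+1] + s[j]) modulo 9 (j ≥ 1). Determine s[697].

8

Computing terms: s[1] = 8,  s[2] = 2,  s[3] = 1,  s[4] = 3,  s[5] = 4,  s[6] = 7,  s[7] = 2,  s[8] = 0,  s[9] = 2,  s[10] = 2,  s[11] = 4,  s[12] = 6,  s[13] = 1,  s[14] = 7,  s[15] = 8,  s[16] = 6,  s[17] = 5,  s[18] = 2,  s[19] = 7,  s[20] = 0,  s[21] = 7,  s[22] = 7,  s[23] = 5,  s[24] = 3,  s[25] = 8,  s[26] = 2.
The sequence repeats with period 24.
(697 - 1) mod 24 = 0, so s[697] = s[1] = 8.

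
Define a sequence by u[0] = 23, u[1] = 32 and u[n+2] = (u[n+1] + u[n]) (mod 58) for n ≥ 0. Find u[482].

23

Computing terms: u[0] = 23; u[1] = 32; u[2] = 55; u[3] = 29; u[4] = 26; u[5] = 55; u[6] = 23; u[7] = 20; u[8] = 43; u[9] = 5; u[10] = 48; u[11] = 53; u[12] = 43; u[13] = 38; u[14] = 23; u[15] = 3; u[16] = 26; u[17] = 29; u[18] = 55; u[19] = 26; u[20] = 23; u[21] = 49; u[22] = 14; u[23] = 5; u[24] = 19; u[25] = 24; u[26] = 43; u[27] = 9; u[28] = 52; u[29] = 3; u[30] = 55; u[31] = 0; u[32] = 55; u[33] = 55; u[34] = 52; u[35] = 49; u[36] = 43; u[37] = 34; u[38] = 19; u[39] = 53; u[40] = 14; u[41] = 9; u[42] = 23; u[43] = 32.
Since (u[42], u[43]) = (u[0], u[1]) = (23, 32) (two consecutive terms determine the rest), the sequence is periodic with period 42.
So u[482] = u[0 + ((482-0) mod 42)] = u[20] = 23.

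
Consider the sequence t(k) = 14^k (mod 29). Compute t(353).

11

Computing terms: t(1) = 14; t(2) = 22; t(3) = 18; t(4) = 20; t(5) = 19; t(6) = 5; t(7) = 12; t(8) = 23; t(9) = 3; t(10) = 13; t(11) = 8; t(12) = 25; t(13) = 2; t(14) = 28; t(15) = 15; t(16) = 7; t(17) = 11; t(18) = 9; t(19) = 10; t(20) = 24; t(21) = 17; t(22) = 6; t(23) = 26; t(24) = 16; t(25) = 21; t(26) = 4; t(27) = 27; t(28) = 1; t(29) = 14.
Since t(29) = t(1) = 14, the sequence is periodic with period 28.
(353 - 1) mod 28 = 16, so t(353) = t(17) = 11.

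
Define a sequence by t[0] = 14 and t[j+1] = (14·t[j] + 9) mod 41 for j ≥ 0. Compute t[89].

t[0] = 14; t[1] = 0; t[2] = 9; t[3] = 12; t[4] = 13; t[5] = 27; t[6] = 18; t[7] = 15; t[8] = 14.
The sequence repeats with period 8.
So t[89] = t[0 + ((89-0) mod 8)] = t[1] = 0.

0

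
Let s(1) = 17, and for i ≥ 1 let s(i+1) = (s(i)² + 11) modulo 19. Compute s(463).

Listing terms: s(1) = 17, s(2) = 15, s(3) = 8, s(4) = 18, s(5) = 12, s(6) = 3, s(7) = 1, s(8) = 12.
Since s(8) = s(5) = 12, the sequence is eventually periodic: after a pre-period of length 4 it cycles with period 3.
For i ≥ 5, s(i) depends only on (i - 5) mod 3. (463 - 5) mod 3 = 2, so s(463) = s(7) = 1.

1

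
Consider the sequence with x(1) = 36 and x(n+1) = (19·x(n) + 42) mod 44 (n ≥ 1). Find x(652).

x(1) = 36,  x(2) = 22,  x(3) = 20,  x(4) = 26,  x(5) = 8,  x(6) = 18,  x(7) = 32,  x(8) = 34,  x(9) = 28,  x(10) = 2,  x(11) = 36.
The sequence repeats with period 10.
(652 - 1) mod 10 = 1, so x(652) = x(2) = 22.

22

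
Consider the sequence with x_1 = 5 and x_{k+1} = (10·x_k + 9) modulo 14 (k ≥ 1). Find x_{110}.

3

x_1 = 5; x_2 = 3; x_3 = 11; x_4 = 7; x_5 = 9; x_6 = 1; x_7 = 5.
Since x_7 = x_1 = 5, the sequence is periodic with period 6.
So x_{110} = x_{1 + ((110-1) mod 6)} = x_2 = 3.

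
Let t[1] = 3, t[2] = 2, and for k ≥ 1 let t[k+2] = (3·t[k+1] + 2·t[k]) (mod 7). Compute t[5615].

Computing terms: t[1] = 3, t[2] = 2, t[3] = 5, t[4] = 5, t[5] = 4, t[6] = 1, t[7] = 4, t[8] = 0, t[9] = 1, t[10] = 3, t[11] = 4, t[12] = 4, t[13] = 6, t[14] = 5, t[15] = 6, t[16] = 0, t[17] = 5, t[18] = 1, t[19] = 6, t[20] = 6, t[21] = 2, t[22] = 4, t[23] = 2, t[24] = 0, t[25] = 4, t[26] = 5, t[27] = 2, t[28] = 2, t[29] = 3, t[30] = 6, t[31] = 3, t[32] = 0, t[33] = 6, t[34] = 4, t[35] = 3, t[36] = 3, t[37] = 1, t[38] = 2, t[39] = 1, t[40] = 0, t[41] = 2, t[42] = 6, t[43] = 1, t[44] = 1, t[45] = 5, t[46] = 3, t[47] = 5, t[48] = 0, t[49] = 3, t[50] = 2.
Since (t[49], t[50]) = (t[1], t[2]) = (3, 2) (two consecutive terms determine the rest), the sequence is periodic with period 48.
(5615 - 1) mod 48 = 46, so t[5615] = t[47] = 5.

5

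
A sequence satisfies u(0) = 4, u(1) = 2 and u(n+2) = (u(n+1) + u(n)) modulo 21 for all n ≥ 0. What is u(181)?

Listing terms: u(0) = 4,  u(1) = 2,  u(2) = 6,  u(3) = 8,  u(4) = 14,  u(5) = 1,  u(6) = 15,  u(7) = 16,  u(8) = 10,  u(9) = 5,  u(10) = 15,  u(11) = 20,  u(12) = 14,  u(13) = 13,  u(14) = 6,  u(15) = 19,  u(16) = 4,  u(17) = 2.
Since (u(16), u(17)) = (u(0), u(1)) = (4, 2) (two consecutive terms determine the rest), the sequence is periodic with period 16.
(181 - 0) mod 16 = 5, so u(181) = u(5) = 1.

1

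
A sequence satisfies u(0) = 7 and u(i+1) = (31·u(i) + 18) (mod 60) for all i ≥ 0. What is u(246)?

Listing terms: u(0) = 7,  u(1) = 55,  u(2) = 43,  u(3) = 31,  u(4) = 19,  u(5) = 7.
The sequence repeats with period 5.
(246 - 0) mod 5 = 1, so u(246) = u(1) = 55.

55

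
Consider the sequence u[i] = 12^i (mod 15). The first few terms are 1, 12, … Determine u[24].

Listing terms: u[0] = 1, u[1] = 12, u[2] = 9, u[3] = 3, u[4] = 6, u[5] = 12.
Since u[5] = u[1] = 12, the sequence is eventually periodic: after a pre-period of length 1 it cycles with period 4.
For i ≥ 1, u[i] depends only on (i - 1) mod 4. (24 - 1) mod 4 = 3, so u[24] = u[4] = 6.

6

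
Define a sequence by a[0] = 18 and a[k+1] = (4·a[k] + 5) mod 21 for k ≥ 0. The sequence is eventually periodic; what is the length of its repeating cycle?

Listing terms: a[0] = 18; a[1] = 14; a[2] = 19; a[3] = 18.
Since a[3] = a[0] = 18, the sequence is periodic with period 3.

3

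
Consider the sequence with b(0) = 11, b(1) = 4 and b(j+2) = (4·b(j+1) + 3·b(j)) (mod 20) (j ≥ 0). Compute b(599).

0

Computing terms: b(0) = 11,  b(1) = 4,  b(2) = 9,  b(3) = 8,  b(4) = 19,  b(5) = 0,  b(6) = 17,  b(7) = 8,  b(8) = 3,  b(9) = 16,  b(10) = 13,  b(11) = 0,  b(12) = 19,  b(13) = 16,  b(14) = 1,  b(15) = 12,  b(16) = 11,  b(17) = 0,  b(18) = 13,  b(19) = 12,  b(20) = 7,  b(21) = 4,  b(22) = 17,  b(23) = 0,  b(24) = 11,  b(25) = 4.
The sequence repeats with period 24.
So b(599) = b(0 + ((599-0) mod 24)) = b(23) = 0.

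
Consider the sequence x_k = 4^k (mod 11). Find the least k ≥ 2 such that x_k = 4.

6

We have x_1 = 4, x_2 = 5, x_3 = 9, x_4 = 3, x_5 = 1, x_6 = 4.
Since x_6 = x_1 = 4, the sequence is periodic with period 5.
The value 4 next appears (with k ≥ 2) at x_6.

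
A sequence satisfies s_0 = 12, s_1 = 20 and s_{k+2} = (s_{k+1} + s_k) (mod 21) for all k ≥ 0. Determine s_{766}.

Listing terms: s_0 = 12, s_1 = 20, s_2 = 11, s_3 = 10, s_4 = 0, s_5 = 10, s_6 = 10, s_7 = 20, s_8 = 9, s_9 = 8, s_{10} = 17, s_{11} = 4, s_{12} = 0, s_{13} = 4, s_{14} = 4, s_{15} = 8, s_{16} = 12, s_{17} = 20.
Since (s_{16}, s_{17}) = (s_0, s_1) = (12, 20) (two consecutive terms determine the rest), the sequence is periodic with period 16.
So s_{766} = s_{0 + ((766-0) mod 16)} = s_{14} = 4.

4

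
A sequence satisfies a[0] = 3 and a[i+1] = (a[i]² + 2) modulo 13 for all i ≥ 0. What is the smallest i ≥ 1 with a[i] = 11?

Listing terms: a[0] = 3,  a[1] = 11,  a[2] = 6,  a[3] = 12,  a[4] = 3.
Since a[4] = a[0] = 3, the sequence is periodic with period 4.
The value 11 first appears (with i ≥ 1) at a[1].

1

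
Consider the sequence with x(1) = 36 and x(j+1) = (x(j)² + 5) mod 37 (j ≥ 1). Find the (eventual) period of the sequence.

7

We have x(1) = 36, x(2) = 6, x(3) = 4, x(4) = 21, x(5) = 2, x(6) = 9, x(7) = 12, x(8) = 1, x(9) = 6.
Since x(9) = x(2) = 6, the sequence is eventually periodic: after a pre-period of length 1 it cycles with period 7.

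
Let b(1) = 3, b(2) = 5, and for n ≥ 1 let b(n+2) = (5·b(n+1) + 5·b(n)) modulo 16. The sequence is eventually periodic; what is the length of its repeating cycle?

b(1) = 3; b(2) = 5; b(3) = 8; b(4) = 1; b(5) = 13; b(6) = 6; b(7) = 15; b(8) = 9; b(9) = 8; b(10) = 5; b(11) = 1; b(12) = 14; b(13) = 11; b(14) = 13; b(15) = 8; b(16) = 9; b(17) = 5; b(18) = 6; b(19) = 7; b(20) = 1; b(21) = 8; b(22) = 13; b(23) = 9; b(24) = 14; b(25) = 3; b(26) = 5.
Since (b(25), b(26)) = (b(1), b(2)) = (3, 5) (two consecutive terms determine the rest), the sequence is periodic with period 24.

24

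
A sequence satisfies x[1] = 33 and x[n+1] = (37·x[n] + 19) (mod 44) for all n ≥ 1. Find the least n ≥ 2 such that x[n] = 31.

We have x[1] = 33, x[2] = 8, x[3] = 7, x[4] = 14, x[5] = 9, x[6] = 0, x[7] = 19, x[8] = 18, x[9] = 25, x[10] = 20, x[11] = 11, x[12] = 30, x[13] = 29, x[14] = 36, x[15] = 31, x[16] = 22, x[17] = 41, x[18] = 40, x[19] = 3, x[20] = 42, x[21] = 33.
Since x[21] = x[1] = 33, the sequence is periodic with period 20.
The value 31 first appears (with n ≥ 2) at x[15].

15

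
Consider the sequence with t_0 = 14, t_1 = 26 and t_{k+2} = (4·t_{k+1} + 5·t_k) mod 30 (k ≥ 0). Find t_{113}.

6

Listing terms: t_0 = 14,  t_1 = 26,  t_2 = 24,  t_3 = 16,  t_4 = 4,  t_5 = 6,  t_6 = 14,  t_7 = 26.
Since (t_6, t_7) = (t_0, t_1) = (14, 26) (two consecutive terms determine the rest), the sequence is periodic with period 6.
So t_{113} = t_{0 + ((113-0) mod 6)} = t_5 = 6.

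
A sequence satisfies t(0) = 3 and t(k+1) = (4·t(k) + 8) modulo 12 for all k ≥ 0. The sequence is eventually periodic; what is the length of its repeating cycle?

3

Computing terms: t(0) = 3; t(1) = 8; t(2) = 4; t(3) = 0; t(4) = 8.
Since t(4) = t(1) = 8, the sequence is eventually periodic: after a pre-period of length 1 it cycles with period 3.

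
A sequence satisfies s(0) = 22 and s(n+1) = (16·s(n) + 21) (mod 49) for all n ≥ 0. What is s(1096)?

37

Computing terms: s(0) = 22, s(1) = 30, s(2) = 11, s(3) = 1, s(4) = 37, s(5) = 25, s(6) = 29, s(7) = 44, s(8) = 39, s(9) = 8, s(10) = 2, s(11) = 4, s(12) = 36, s(13) = 9, s(14) = 18, s(15) = 15, s(16) = 16, s(17) = 32, s(18) = 43, s(19) = 23, s(20) = 46, s(21) = 22.
Since s(21) = s(0) = 22, the sequence is periodic with period 21.
(1096 - 0) mod 21 = 4, so s(1096) = s(4) = 37.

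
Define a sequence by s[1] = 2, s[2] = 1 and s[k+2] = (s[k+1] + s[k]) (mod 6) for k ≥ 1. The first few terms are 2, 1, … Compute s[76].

Computing terms: s[1] = 2; s[2] = 1; s[3] = 3; s[4] = 4; s[5] = 1; s[6] = 5; s[7] = 0; s[8] = 5; s[9] = 5; s[10] = 4; s[11] = 3; s[12] = 1; s[13] = 4; s[14] = 5; s[15] = 3; s[16] = 2; s[17] = 5; s[18] = 1; s[19] = 0; s[20] = 1; s[21] = 1; s[22] = 2; s[23] = 3; s[24] = 5; s[25] = 2; s[26] = 1.
The sequence repeats with period 24.
So s[76] = s[1 + ((76-1) mod 24)] = s[4] = 4.

4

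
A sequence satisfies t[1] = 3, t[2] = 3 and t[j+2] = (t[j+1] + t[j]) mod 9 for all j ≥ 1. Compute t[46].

Computing terms: t[1] = 3,  t[2] = 3,  t[3] = 6,  t[4] = 0,  t[5] = 6,  t[6] = 6,  t[7] = 3,  t[8] = 0,  t[9] = 3,  t[10] = 3.
Since (t[9], t[10]) = (t[1], t[2]) = (3, 3) (two consecutive terms determine the rest), the sequence is periodic with period 8.
(46 - 1) mod 8 = 5, so t[46] = t[6] = 6.

6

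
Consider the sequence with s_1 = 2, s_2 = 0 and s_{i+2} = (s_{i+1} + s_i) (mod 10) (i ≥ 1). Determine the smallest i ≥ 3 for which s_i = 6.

6

Listing terms: s_1 = 2; s_2 = 0; s_3 = 2; s_4 = 2; s_5 = 4; s_6 = 6; s_7 = 0; s_8 = 6; s_9 = 6; s_{10} = 2; s_{11} = 8; s_{12} = 0; s_{13} = 8; s_{14} = 8; s_{15} = 6; s_{16} = 4; s_{17} = 0; s_{18} = 4; s_{19} = 4; s_{20} = 8; s_{21} = 2; s_{22} = 0.
Since (s_{21}, s_{22}) = (s_1, s_2) = (2, 0) (two consecutive terms determine the rest), the sequence is periodic with period 20.
The value 6 first appears (with i ≥ 3) at s_6.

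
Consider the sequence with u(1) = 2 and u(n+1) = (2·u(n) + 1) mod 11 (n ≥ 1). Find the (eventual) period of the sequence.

10

Listing terms: u(1) = 2, u(2) = 5, u(3) = 0, u(4) = 1, u(5) = 3, u(6) = 7, u(7) = 4, u(8) = 9, u(9) = 8, u(10) = 6, u(11) = 2.
Since u(11) = u(1) = 2, the sequence is periodic with period 10.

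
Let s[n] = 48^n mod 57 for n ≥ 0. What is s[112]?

6

Listing terms: s[0] = 1,  s[1] = 48,  s[2] = 24,  s[3] = 12,  s[4] = 6,  s[5] = 3,  s[6] = 30,  s[7] = 15,  s[8] = 36,  s[9] = 18,  s[10] = 9,  s[11] = 33,  s[12] = 45,  s[13] = 51,  s[14] = 54,  s[15] = 27,  s[16] = 42,  s[17] = 21,  s[18] = 39,  s[19] = 48.
Since s[19] = s[1] = 48, the sequence is eventually periodic: after a pre-period of length 1 it cycles with period 18.
For n ≥ 1, s[n] depends only on (n - 1) mod 18. (112 - 1) mod 18 = 3, so s[112] = s[4] = 6.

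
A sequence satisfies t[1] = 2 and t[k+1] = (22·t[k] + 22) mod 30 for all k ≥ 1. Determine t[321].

Listing terms: t[1] = 2, t[2] = 6, t[3] = 4, t[4] = 20, t[5] = 12, t[6] = 16, t[7] = 14, t[8] = 0, t[9] = 22, t[10] = 26, t[11] = 24, t[12] = 10, t[13] = 2.
Since t[13] = t[1] = 2, the sequence is periodic with period 12.
So t[321] = t[1 + ((321-1) mod 12)] = t[9] = 22.

22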